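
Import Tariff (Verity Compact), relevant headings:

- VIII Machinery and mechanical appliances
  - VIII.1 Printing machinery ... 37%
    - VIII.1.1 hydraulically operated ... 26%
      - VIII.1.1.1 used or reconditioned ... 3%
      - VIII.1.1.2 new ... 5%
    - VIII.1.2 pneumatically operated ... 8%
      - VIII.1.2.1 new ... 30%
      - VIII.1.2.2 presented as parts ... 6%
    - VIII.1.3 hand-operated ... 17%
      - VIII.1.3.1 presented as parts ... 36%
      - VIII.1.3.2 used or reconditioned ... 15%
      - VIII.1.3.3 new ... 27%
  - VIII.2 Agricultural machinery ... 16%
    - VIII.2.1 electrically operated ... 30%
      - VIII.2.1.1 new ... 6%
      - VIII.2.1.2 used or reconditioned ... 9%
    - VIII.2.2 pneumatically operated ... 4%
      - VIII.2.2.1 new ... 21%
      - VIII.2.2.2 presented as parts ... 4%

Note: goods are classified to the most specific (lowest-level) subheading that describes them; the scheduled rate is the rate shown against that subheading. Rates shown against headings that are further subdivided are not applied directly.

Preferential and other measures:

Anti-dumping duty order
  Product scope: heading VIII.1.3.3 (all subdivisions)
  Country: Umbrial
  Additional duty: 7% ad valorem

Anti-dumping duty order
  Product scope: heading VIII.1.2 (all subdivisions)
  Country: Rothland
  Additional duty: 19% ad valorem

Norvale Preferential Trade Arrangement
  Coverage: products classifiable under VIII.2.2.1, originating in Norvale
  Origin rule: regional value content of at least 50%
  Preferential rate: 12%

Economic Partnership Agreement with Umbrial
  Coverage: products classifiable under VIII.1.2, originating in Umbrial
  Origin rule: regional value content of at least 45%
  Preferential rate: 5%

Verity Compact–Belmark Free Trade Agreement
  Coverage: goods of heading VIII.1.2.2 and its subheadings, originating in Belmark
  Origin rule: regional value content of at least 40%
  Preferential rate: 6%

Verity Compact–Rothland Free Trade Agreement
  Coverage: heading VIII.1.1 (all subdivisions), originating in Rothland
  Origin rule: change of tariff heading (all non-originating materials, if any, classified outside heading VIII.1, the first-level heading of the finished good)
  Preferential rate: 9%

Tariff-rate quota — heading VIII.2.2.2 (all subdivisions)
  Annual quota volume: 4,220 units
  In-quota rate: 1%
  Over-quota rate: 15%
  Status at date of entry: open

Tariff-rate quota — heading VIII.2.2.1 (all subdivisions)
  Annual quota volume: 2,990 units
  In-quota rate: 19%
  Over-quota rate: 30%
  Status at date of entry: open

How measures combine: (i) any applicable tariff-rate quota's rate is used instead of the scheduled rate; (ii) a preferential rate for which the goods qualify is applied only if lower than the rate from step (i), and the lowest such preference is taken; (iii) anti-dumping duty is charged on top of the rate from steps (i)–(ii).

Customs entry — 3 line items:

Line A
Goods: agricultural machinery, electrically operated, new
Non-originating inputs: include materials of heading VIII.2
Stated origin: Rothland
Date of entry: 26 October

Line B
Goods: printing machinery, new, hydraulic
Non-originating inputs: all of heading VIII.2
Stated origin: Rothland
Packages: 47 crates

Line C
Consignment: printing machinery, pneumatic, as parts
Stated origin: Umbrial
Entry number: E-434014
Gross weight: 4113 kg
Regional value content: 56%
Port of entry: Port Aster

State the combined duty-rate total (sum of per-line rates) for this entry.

16%

Line A: agricultural → VIII.2; electrically operated → VIII.2.1; new → VIII.2.1.1. Scheduled 6%. Rothland agreement on VIII.1.1: VIII.2.1.1 not covered. → 6%.
Line B: printing → VIII.1; hydraulic → VIII.1.1; new → VIII.1.1.2. Scheduled 5%. Rothland agreement on VIII.1.1: CTH met → 9% available; preference 9% not lower than 5% → no reduction. → 5%.
Line C: printing → VIII.1; pneumatic → VIII.1.2; as parts → VIII.1.2.2. Scheduled 6%. Umbrial agreement on VIII.1.2: RVC ≥ 45% → 5% available; preferential 5%. → 5%.
Sum: 6% + 5% + 5% = 16%.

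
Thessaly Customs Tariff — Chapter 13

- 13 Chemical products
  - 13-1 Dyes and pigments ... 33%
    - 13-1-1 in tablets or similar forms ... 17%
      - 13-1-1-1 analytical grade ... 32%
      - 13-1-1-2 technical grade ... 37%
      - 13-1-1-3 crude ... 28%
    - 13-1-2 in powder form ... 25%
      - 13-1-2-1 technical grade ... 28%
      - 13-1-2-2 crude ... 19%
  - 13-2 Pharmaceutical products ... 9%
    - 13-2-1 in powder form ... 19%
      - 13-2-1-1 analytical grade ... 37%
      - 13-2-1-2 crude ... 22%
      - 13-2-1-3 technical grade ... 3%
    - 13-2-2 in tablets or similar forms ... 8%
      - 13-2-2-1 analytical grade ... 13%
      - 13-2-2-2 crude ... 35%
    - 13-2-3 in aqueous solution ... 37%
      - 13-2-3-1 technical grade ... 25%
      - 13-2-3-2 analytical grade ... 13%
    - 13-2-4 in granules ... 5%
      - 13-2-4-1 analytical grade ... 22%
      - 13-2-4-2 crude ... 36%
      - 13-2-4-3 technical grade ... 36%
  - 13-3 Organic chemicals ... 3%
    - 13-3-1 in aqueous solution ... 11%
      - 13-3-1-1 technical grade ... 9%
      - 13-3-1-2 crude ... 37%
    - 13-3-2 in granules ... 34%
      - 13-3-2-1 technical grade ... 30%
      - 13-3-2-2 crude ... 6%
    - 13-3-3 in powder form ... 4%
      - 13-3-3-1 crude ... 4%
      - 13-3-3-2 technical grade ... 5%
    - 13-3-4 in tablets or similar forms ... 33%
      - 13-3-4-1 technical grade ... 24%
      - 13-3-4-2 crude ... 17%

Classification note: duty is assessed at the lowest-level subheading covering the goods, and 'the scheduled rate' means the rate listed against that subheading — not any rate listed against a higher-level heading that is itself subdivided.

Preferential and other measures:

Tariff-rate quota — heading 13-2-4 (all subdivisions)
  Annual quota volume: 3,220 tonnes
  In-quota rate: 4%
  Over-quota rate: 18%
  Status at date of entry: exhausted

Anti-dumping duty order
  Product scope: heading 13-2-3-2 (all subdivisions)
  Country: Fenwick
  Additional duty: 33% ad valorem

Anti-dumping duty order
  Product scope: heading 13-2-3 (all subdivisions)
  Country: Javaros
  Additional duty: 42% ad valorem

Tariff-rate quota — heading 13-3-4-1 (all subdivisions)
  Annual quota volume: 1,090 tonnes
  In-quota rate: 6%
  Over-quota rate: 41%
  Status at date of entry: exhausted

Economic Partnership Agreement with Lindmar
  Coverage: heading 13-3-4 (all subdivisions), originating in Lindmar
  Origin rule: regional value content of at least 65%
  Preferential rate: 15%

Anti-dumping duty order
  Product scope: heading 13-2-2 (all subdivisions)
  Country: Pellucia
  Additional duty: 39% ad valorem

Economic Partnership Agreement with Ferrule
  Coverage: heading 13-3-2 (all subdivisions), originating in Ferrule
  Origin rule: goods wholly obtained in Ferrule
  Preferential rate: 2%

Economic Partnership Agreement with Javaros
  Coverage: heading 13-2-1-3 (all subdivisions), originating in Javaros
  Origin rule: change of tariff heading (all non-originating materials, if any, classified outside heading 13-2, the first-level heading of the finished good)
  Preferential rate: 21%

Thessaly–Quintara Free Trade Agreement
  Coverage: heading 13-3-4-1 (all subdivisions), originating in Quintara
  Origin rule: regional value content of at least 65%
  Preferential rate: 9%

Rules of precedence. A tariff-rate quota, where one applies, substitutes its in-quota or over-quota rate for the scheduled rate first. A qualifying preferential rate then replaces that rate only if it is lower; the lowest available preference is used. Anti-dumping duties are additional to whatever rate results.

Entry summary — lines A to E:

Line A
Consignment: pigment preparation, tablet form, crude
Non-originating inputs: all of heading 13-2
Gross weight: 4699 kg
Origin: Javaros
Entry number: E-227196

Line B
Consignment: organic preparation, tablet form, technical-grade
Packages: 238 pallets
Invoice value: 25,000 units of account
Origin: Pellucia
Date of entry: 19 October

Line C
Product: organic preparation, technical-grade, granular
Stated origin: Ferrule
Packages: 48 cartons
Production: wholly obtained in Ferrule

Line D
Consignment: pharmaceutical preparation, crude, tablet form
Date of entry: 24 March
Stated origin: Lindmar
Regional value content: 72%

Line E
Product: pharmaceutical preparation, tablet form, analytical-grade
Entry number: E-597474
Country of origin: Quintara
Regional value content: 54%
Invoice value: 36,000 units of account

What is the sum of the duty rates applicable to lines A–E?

119%

Line A: pigment → 13-1; tablet form → 13-1-1; crude → 13-1-1-3. Scheduled 28%. Javaros agreement on 13-2-1-3: 13-1-1-3 not covered. → 28%.
Line B: organic → 13-3; tablet form → 13-3-4; technical-grade → 13-3-4-1. Scheduled 24%. quota on 13-3-4-1 exhausted → over-quota 41%. → 41%.
Line C: organic → 13-3; granular → 13-3-2; technical-grade → 13-3-2-1. Scheduled 30%. Ferrule agreement on 13-3-2: wholly obtained → 2% available; preferential 2%. → 2%.
Line D: pharmaceutical → 13-2; tablet form → 13-2-2; crude → 13-2-2-2. Scheduled 35%. Lindmar agreement on 13-3-4: 13-2-2-2 not covered. → 35%.
Line E: pharmaceutical → 13-2; tablet form → 13-2-2; analytical-grade → 13-2-2-1. Scheduled 13%. Quintara agreement on 13-3-4-1: 13-2-2-1 not covered. → 13%.
Sum: 28% + 41% + 2% + 35% + 13% = 119%.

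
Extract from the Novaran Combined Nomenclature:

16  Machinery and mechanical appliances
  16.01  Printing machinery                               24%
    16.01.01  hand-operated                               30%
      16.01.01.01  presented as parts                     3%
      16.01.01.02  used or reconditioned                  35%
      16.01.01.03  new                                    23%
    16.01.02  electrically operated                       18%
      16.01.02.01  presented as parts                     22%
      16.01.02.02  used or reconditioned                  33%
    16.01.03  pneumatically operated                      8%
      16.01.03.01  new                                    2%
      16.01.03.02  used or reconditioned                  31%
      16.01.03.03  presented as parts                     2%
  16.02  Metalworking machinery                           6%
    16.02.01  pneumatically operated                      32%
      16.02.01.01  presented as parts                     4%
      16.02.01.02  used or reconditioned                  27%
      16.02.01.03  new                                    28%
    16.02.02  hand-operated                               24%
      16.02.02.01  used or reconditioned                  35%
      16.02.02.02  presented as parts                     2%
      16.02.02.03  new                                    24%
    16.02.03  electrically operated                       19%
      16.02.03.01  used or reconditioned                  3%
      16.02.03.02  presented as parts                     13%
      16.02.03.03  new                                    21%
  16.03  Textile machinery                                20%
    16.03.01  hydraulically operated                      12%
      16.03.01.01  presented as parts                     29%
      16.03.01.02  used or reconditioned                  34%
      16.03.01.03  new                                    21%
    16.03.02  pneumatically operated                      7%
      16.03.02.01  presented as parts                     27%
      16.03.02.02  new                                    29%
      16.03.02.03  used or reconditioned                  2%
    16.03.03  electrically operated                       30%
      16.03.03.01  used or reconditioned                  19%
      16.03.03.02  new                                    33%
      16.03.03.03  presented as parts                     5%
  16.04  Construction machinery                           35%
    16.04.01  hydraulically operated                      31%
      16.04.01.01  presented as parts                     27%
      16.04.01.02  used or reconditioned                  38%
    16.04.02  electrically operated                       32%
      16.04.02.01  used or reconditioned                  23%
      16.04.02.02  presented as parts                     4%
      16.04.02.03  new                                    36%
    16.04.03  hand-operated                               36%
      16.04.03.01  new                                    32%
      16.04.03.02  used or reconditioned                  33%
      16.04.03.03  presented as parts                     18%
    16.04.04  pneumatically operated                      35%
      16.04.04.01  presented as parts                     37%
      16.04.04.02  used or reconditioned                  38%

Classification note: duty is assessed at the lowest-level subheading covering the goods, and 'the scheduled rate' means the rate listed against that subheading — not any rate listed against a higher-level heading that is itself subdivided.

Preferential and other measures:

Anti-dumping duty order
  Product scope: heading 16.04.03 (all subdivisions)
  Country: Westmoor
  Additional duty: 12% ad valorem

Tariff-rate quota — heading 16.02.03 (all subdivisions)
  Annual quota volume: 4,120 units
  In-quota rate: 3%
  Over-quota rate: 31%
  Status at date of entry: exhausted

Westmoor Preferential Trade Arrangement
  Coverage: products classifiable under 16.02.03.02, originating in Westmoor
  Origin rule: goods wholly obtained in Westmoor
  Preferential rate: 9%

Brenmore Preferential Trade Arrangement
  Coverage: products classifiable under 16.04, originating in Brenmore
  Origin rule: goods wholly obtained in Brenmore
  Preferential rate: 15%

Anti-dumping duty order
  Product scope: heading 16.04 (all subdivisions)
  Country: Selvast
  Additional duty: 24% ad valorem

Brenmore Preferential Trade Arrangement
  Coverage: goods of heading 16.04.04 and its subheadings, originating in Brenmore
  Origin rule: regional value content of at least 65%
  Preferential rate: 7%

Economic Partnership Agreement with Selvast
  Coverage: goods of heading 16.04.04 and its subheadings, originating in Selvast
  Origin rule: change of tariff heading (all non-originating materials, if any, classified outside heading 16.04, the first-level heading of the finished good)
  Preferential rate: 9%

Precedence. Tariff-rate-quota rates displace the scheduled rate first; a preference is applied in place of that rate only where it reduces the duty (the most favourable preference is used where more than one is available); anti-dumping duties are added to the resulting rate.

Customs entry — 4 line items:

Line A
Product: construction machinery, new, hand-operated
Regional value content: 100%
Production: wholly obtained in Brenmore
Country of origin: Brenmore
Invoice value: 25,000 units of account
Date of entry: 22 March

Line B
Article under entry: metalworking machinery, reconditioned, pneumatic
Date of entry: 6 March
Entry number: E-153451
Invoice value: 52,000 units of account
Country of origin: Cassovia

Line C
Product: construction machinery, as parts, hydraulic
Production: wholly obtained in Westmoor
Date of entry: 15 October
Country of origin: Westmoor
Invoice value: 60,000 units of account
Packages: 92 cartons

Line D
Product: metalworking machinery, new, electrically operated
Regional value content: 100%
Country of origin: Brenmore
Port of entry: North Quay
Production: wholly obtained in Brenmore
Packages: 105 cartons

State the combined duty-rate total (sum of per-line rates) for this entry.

100%

Line A: construction → 16.04; hand-operated → 16.04.03; new → 16.04.03.01. Scheduled 32%. Brenmore agreement on 16.04: wholly obtained → 15% available; Brenmore agreement on 16.04.04: 16.04.03.01 not covered; preferential 15%. → 15%.
Line B: metalworking → 16.02; pneumatic → 16.02.01; reconditioned → 16.02.01.02. Scheduled 27%. No special measure applies. → 27%.
Line C: construction → 16.04; hydraulic → 16.04.01; as parts → 16.04.01.01. Scheduled 27%. Westmoor agreement on 16.02.03.02: 16.04.01.01 not covered. → 27%.
Line D: metalworking → 16.02; electrically operated → 16.02.03; new → 16.02.03.03. Scheduled 21%. quota on 16.02.03 exhausted → over-quota 31%; Brenmore agreement on 16.04: 16.02.03.03 not covered; Brenmore agreement on 16.04.04: 16.02.03.03 not covered. → 31%.
Sum: 15% + 27% + 27% + 31% = 100%.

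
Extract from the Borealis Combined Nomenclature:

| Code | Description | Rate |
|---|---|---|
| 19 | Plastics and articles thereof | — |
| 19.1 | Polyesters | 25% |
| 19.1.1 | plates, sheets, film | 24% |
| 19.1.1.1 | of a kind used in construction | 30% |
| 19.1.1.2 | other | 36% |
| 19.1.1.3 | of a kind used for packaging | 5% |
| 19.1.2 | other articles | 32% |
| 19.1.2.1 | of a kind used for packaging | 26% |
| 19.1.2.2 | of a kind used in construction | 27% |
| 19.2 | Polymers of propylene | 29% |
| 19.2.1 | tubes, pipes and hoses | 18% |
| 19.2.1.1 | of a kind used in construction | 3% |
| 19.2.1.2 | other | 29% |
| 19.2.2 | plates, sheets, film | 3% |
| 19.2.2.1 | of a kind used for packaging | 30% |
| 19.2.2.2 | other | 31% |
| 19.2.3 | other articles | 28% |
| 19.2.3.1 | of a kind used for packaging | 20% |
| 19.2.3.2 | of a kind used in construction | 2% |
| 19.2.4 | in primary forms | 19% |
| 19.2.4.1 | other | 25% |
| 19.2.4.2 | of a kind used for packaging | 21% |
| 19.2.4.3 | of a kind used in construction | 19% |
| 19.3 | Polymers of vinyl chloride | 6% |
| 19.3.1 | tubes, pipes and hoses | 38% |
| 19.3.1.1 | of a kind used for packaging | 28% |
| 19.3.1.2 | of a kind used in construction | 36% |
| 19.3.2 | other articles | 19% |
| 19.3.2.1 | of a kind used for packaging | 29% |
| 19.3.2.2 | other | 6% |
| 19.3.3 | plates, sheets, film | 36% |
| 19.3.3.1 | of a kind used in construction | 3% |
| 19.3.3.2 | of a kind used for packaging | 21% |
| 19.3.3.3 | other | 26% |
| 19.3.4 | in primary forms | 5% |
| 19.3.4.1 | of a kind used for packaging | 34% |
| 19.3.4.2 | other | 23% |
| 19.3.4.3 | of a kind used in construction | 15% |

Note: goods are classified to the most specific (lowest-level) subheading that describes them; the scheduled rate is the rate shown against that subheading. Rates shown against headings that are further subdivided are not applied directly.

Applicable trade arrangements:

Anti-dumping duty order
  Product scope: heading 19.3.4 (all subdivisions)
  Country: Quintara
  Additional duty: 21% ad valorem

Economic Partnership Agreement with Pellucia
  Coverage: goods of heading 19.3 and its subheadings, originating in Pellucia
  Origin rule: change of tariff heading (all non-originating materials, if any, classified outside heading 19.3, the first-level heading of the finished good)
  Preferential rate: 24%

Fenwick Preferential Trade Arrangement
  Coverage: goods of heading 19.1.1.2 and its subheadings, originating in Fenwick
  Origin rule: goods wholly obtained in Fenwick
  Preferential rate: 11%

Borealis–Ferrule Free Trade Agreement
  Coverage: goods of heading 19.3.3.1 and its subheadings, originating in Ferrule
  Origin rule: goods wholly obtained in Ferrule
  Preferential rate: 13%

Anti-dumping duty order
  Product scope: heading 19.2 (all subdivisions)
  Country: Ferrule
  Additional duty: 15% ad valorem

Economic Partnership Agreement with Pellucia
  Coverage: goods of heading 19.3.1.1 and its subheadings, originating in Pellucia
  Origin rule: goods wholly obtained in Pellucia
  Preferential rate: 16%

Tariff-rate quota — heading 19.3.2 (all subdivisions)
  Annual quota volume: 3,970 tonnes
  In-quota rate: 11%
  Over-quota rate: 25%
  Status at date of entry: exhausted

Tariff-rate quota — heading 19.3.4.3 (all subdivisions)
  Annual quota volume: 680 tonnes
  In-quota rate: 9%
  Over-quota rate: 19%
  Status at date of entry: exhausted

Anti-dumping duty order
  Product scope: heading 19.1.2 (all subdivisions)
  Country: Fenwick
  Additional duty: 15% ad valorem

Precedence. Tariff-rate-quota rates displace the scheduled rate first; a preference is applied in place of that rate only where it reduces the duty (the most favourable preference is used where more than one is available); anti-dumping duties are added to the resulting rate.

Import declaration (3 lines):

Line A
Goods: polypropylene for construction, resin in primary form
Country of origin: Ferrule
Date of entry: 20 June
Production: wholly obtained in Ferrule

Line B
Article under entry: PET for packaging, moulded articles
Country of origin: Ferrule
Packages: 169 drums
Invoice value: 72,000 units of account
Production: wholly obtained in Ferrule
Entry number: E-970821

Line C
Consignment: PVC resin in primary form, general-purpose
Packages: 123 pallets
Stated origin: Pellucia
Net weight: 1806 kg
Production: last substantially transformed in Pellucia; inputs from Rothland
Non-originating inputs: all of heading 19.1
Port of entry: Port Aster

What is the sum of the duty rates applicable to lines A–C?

Line A: polypropylene → 19.2; resin in primary form → 19.2.4; for construction → 19.2.4.3. Scheduled 19%. Ferrule agreement on 19.3.3.1: 19.2.4.3 not covered; anti-dumping (Ferrule, 19.2): +15%; total 19% + 15% = 34%. → 34%.
Line B: PET → 19.1; moulded articles → 19.1.2; for packaging → 19.1.2.1. Scheduled 26%. Ferrule agreement on 19.3.3.1: 19.1.2.1 not covered. → 26%.
Line C: PVC → 19.3; resin in primary form → 19.3.4; general-purpose → 19.3.4.2. Scheduled 23%. Pellucia agreement on 19.3: CTH met → 24% available; Pellucia agreement on 19.3.1.1: 19.3.4.2 not covered; preference 24% not lower than 23% → no reduction. → 23%.
Sum: 34% + 26% + 23% = 83%.

83%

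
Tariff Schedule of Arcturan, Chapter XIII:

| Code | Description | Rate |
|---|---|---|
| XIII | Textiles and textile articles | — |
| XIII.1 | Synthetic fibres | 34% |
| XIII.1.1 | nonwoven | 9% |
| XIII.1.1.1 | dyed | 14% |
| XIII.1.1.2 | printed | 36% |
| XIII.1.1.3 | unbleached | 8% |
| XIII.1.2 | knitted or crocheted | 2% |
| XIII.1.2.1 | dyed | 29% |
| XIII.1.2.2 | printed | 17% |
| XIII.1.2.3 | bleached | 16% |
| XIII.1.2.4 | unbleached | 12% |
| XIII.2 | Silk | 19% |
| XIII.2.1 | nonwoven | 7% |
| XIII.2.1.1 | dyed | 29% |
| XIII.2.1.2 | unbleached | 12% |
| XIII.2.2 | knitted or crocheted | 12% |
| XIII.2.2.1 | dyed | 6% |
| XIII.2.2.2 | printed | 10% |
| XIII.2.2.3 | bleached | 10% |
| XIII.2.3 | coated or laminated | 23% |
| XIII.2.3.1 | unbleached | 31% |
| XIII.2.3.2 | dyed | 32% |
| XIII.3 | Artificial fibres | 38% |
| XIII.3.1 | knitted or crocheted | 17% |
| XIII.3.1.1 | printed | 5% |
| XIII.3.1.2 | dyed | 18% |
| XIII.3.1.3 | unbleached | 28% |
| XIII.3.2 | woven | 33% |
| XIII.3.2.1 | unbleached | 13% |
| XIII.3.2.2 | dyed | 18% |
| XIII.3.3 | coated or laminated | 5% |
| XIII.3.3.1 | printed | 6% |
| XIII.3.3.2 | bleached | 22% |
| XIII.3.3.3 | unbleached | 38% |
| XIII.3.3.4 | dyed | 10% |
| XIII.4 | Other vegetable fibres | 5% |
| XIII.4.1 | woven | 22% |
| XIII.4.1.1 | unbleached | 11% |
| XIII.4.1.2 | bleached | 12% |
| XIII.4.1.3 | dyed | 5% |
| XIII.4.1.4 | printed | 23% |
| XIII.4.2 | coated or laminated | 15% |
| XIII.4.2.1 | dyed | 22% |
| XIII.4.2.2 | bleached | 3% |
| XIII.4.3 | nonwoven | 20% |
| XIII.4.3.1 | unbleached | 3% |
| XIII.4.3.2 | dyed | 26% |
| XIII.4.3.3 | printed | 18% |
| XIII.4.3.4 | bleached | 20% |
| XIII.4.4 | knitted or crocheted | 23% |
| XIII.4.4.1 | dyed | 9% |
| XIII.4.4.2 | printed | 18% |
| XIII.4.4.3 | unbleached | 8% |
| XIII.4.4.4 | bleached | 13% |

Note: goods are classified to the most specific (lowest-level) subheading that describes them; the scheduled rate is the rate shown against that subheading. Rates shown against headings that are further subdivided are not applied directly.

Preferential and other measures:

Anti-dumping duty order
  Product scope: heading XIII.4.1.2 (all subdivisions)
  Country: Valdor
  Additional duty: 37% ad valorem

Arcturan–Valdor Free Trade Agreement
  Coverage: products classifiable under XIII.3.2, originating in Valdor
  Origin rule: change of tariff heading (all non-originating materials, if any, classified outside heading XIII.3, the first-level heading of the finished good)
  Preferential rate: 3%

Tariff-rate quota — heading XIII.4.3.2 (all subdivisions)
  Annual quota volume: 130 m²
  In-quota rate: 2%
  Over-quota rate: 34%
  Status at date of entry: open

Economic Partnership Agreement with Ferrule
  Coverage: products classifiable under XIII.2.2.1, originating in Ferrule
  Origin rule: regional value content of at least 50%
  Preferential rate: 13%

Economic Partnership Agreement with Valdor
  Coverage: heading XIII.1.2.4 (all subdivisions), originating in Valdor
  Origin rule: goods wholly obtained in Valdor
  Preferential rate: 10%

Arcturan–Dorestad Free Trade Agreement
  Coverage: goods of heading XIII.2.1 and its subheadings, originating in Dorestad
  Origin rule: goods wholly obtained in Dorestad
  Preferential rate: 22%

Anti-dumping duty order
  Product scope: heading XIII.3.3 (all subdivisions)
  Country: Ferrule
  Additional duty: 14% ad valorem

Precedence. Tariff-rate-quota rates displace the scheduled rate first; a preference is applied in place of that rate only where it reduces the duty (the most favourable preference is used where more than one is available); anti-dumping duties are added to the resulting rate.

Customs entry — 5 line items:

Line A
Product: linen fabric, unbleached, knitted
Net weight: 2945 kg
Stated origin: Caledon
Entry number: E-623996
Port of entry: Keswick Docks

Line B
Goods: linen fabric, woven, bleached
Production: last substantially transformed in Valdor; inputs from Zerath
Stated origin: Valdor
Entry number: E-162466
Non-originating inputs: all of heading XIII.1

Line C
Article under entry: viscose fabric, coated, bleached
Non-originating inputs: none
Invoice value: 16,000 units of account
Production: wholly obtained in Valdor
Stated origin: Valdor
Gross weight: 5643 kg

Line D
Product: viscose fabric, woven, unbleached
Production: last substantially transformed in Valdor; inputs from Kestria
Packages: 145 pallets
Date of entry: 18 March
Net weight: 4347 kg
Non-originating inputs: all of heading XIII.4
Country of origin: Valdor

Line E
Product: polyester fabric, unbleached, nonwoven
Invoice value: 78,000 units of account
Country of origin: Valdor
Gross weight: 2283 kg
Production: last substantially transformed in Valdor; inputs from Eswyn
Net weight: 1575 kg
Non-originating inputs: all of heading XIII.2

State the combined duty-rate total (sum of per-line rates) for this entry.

Line A: linen → XIII.4; knitted → XIII.4.4; unbleached → XIII.4.4.3. Scheduled 8%. No special measure applies. → 8%.
Line B: linen → XIII.4; woven → XIII.4.1; bleached → XIII.4.1.2. Scheduled 12%. Valdor agreement on XIII.3.2: XIII.4.1.2 not covered; Valdor agreement on XIII.1.2.4: XIII.4.1.2 not covered; anti-dumping (Valdor, XIII.4.1.2): +37%; total 12% + 37% = 49%. → 49%.
Line C: viscose → XIII.3; coated → XIII.3.3; bleached → XIII.3.3.2. Scheduled 22%. Valdor agreement on XIII.3.2: XIII.3.3.2 not covered; Valdor agreement on XIII.1.2.4: XIII.3.3.2 not covered. → 22%.
Line D: viscose → XIII.3; woven → XIII.3.2; unbleached → XIII.3.2.1. Scheduled 13%. Valdor agreement on XIII.3.2: CTH met → 3% available; Valdor agreement on XIII.1.2.4: XIII.3.2.1 not covered; preferential 3%. → 3%.
Line E: polyester → XIII.1; nonwoven → XIII.1.1; unbleached → XIII.1.1.3. Scheduled 8%. Valdor agreement on XIII.3.2: XIII.1.1.3 not covered; Valdor agreement on XIII.1.2.4: XIII.1.1.3 not covered. → 8%.
Sum: 8% + 49% + 22% + 3% + 8% = 90%.

90%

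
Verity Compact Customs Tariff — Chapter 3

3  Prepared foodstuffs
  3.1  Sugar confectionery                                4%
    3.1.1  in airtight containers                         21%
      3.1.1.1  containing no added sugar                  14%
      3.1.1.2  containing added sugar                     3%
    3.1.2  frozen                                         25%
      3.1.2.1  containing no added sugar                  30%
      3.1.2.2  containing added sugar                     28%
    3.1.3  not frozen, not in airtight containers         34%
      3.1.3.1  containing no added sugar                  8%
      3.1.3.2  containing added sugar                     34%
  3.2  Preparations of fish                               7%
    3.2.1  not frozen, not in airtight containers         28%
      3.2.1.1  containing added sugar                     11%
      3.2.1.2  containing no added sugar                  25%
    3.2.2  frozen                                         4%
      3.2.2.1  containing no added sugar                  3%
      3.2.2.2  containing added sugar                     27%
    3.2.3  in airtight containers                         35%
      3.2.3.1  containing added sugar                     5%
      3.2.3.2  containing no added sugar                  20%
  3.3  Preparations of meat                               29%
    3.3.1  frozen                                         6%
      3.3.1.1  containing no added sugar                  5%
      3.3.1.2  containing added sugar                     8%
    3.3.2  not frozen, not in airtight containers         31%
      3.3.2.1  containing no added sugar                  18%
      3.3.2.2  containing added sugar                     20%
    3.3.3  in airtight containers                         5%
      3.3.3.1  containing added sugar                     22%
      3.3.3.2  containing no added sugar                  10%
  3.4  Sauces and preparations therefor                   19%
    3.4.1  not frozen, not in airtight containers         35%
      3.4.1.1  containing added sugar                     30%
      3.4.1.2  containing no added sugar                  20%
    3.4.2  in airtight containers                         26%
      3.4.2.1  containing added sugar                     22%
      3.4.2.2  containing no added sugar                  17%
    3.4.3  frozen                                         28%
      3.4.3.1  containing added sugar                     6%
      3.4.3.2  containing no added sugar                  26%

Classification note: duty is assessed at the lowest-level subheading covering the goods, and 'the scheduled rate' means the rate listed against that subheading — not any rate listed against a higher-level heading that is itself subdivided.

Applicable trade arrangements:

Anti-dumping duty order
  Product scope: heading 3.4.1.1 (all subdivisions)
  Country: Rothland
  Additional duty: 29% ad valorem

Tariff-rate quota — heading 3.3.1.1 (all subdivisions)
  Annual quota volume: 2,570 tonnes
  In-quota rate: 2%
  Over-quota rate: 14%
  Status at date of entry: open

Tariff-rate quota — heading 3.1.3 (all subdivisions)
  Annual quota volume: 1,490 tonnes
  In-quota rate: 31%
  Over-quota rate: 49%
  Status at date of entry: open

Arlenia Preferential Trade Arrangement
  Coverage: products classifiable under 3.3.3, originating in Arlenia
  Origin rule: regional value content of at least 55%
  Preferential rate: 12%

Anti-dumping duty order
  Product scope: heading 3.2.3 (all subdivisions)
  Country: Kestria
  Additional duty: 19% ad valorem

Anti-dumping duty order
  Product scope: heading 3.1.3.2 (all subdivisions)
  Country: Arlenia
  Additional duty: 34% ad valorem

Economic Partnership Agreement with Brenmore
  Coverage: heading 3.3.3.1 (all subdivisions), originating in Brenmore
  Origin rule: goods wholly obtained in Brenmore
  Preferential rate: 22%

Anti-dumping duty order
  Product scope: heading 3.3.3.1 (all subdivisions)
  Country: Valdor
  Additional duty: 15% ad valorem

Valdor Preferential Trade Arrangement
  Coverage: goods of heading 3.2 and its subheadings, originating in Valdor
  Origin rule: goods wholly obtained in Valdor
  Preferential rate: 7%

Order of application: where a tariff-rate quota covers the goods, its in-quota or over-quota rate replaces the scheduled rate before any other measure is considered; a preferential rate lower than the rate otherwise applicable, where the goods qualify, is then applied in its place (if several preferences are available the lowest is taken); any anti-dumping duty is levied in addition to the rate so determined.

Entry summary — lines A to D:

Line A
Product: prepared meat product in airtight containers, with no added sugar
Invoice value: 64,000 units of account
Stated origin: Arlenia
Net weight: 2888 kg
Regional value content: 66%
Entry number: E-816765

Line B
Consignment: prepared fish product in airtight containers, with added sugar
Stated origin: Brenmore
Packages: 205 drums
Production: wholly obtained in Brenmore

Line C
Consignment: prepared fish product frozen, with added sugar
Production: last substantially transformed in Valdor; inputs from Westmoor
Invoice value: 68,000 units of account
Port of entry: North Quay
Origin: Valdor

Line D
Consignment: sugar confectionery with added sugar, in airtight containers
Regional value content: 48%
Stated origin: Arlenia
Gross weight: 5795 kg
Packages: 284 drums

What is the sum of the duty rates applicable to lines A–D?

Line A: prepared meat product → 3.3; in airtight containers → 3.3.3; with no added sugar → 3.3.3.2. Scheduled 10%. Arlenia agreement on 3.3.3: RVC ≥ 55% → 12% available; preference 12% not lower than 10% → no reduction. → 10%.
Line B: prepared fish product → 3.2; in airtight containers → 3.2.3; with added sugar → 3.2.3.1. Scheduled 5%. Brenmore agreement on 3.3.3.1: 3.2.3.1 not covered. → 5%.
Line C: prepared fish product → 3.2; frozen → 3.2.2; with added sugar → 3.2.2.2. Scheduled 27%. Valdor agreement on 3.2: not wholly obtained. → 27%.
Line D: sugar confectionery → 3.1; in airtight containers → 3.1.1; with added sugar → 3.1.1.2. Scheduled 3%. Arlenia agreement on 3.3.3: 3.1.1.2 not covered. → 3%.
Sum: 10% + 5% + 27% + 3% = 45%.

45%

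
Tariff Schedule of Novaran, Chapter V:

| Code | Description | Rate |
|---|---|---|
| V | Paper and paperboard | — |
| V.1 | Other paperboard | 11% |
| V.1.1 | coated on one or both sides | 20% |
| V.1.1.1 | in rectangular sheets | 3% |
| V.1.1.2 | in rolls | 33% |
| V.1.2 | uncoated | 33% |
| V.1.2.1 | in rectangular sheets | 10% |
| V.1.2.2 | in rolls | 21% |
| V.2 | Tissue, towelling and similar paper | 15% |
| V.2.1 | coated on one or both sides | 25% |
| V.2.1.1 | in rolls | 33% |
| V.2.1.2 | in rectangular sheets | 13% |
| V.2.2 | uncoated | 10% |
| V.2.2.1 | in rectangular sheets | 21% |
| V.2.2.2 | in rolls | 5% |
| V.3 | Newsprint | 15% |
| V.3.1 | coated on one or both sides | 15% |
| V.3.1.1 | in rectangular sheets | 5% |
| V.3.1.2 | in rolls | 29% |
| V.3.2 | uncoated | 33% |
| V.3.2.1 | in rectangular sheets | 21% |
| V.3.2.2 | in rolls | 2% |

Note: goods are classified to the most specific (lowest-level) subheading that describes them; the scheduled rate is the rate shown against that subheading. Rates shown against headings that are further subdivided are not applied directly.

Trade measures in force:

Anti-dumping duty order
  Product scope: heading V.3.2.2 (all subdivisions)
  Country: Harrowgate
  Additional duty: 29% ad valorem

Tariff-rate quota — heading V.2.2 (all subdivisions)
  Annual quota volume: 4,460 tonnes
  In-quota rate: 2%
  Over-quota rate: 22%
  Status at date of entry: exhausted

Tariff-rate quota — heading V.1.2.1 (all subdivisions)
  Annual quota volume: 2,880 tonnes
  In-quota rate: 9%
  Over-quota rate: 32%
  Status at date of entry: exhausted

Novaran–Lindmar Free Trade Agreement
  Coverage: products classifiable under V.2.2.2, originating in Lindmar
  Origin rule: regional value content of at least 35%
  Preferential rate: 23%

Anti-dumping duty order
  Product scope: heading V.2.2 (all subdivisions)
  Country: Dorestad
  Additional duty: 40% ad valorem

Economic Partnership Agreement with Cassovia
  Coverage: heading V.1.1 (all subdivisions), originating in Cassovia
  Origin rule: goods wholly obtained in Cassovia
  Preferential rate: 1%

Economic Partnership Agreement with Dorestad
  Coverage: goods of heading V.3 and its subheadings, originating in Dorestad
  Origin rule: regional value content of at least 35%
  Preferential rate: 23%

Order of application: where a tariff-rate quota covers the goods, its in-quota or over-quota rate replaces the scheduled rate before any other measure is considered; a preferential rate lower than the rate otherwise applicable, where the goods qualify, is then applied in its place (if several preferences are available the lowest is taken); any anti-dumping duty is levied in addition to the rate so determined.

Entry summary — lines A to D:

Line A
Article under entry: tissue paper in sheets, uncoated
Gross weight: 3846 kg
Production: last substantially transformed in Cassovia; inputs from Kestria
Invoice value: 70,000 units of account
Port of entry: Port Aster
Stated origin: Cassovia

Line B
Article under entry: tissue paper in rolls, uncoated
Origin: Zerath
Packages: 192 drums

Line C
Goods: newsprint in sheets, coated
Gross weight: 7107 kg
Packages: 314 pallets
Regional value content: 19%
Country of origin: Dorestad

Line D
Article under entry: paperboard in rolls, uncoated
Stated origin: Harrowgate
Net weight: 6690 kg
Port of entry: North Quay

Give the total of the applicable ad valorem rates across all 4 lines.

70%

Line A: tissue paper → V.2; uncoated → V.2.2; in sheets → V.2.2.1. Scheduled 21%. quota on V.2.2 exhausted → over-quota 22%; Cassovia agreement on V.1.1: V.2.2.1 not covered. → 22%.
Line B: tissue paper → V.2; uncoated → V.2.2; in rolls → V.2.2.2. Scheduled 5%. quota on V.2.2 exhausted → over-quota 22%. → 22%.
Line C: newsprint → V.3; coated → V.3.1; in sheets → V.3.1.1. Scheduled 5%. Dorestad agreement on V.3: RVC < 35%. → 5%.
Line D: paperboard → V.1; uncoated → V.1.2; in rolls → V.1.2.2. Scheduled 21%. No special measure applies. → 21%.
Sum: 22% + 22% + 5% + 21% = 70%.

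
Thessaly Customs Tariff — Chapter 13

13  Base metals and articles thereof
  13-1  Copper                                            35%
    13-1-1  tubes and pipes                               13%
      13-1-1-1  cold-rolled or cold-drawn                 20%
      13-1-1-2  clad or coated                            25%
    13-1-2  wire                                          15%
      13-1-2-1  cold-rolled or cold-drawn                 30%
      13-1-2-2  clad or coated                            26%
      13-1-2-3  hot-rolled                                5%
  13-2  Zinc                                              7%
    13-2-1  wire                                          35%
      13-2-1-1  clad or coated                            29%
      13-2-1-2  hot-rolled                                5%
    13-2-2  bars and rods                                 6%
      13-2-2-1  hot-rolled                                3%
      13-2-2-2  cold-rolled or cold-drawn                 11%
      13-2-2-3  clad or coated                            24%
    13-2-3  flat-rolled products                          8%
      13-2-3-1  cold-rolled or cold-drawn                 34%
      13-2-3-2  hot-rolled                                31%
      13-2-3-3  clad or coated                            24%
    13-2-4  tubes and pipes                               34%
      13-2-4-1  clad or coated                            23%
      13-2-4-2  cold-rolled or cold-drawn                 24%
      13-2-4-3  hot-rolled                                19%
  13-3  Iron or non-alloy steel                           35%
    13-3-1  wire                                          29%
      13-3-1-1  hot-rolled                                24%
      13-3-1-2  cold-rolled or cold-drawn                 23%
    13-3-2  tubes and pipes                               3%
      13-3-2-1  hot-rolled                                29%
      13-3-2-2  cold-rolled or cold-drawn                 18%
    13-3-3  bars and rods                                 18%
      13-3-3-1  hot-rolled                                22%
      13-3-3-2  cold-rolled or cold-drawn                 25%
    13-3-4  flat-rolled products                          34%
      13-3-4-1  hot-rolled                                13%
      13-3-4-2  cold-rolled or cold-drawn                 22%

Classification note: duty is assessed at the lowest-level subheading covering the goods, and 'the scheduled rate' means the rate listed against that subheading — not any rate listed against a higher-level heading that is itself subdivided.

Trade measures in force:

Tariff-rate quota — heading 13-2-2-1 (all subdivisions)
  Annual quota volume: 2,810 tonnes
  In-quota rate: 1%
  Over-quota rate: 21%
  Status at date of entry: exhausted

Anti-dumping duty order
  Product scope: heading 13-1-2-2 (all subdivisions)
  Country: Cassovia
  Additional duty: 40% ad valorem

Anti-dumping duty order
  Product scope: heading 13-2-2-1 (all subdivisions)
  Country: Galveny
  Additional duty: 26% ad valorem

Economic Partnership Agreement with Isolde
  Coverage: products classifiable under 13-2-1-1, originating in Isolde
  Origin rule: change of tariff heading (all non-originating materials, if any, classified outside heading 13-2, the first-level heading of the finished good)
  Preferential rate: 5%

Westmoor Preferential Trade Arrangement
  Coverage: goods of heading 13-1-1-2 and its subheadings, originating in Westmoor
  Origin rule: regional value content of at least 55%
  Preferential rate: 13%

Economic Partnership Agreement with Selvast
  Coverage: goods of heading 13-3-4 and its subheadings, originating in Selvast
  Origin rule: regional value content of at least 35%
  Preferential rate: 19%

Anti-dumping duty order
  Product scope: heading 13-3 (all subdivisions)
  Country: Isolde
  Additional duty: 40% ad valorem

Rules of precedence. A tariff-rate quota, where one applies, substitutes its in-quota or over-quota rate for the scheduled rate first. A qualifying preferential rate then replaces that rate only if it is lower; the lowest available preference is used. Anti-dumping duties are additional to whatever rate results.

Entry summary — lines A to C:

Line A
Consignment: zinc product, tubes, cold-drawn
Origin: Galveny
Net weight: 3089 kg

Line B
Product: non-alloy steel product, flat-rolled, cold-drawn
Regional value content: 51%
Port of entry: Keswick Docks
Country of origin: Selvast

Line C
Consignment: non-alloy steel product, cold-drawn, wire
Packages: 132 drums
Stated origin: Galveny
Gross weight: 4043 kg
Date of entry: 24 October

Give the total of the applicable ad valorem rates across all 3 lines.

66%

Line A: zinc → 13-2; tubes → 13-2-4; cold-drawn → 13-2-4-2. Scheduled 24%. No special measure applies. → 24%.
Line B: non-alloy steel → 13-3; flat-rolled → 13-3-4; cold-drawn → 13-3-4-2. Scheduled 22%. Selvast agreement on 13-3-4: RVC ≥ 35% → 19% available; preferential 19%. → 19%.
Line C: non-alloy steel → 13-3; wire → 13-3-1; cold-drawn → 13-3-1-2. Scheduled 23%. No special measure applies. → 23%.
Sum: 24% + 19% + 23% = 66%.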